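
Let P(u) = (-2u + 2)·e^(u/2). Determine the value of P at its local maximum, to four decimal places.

P'(u) = (-2)·e^(u/2) + (-2u + 2)·(1/2)·e^(u/2) = (-u - 1)·e^(u/2). Since e^(u/2) > 0, the only critical point is u = -1.
P''(-1) has the same sign as -1 < 0, so this is a local maximum.
P(-1) = (4)·e^(-1/2) ≈ 2.4261.

2.4261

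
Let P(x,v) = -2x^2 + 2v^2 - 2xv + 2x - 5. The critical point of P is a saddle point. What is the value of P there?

∂P/∂x = -4x - 2v + 2 = 0 and ∂P/∂v = -2x + 4v = 0, so (x, v) = (2/5, 1/5).
The Hessian has P_{xx} = -4, P_{vv} = 4, P_{xv} = -2, giving D = -20 < 0, so the point is a saddle point.
P(2/5, 1/5) = -23/5.

-23/5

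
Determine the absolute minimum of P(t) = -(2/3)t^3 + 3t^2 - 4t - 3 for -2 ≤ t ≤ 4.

Differentiating, P'(t) = -2t^2 + 6t - 4; which vanishes at t = 1 and t = 2.
Candidates: P(-2) = 67/3; P(1) = -14/3; P(2) = -13/3; P(4) = -41/3.
So the minimum is P(4) = -41/3.

-41/3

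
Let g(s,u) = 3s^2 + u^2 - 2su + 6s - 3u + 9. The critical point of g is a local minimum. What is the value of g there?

45/8

∂g/∂s = 6s - 2u + 6 = 0 and ∂g/∂u = -2s + 2u - 3 = 0, so (s, u) = (-3/4, 3/4).
The Hessian has g_{ss} = 6, g_{uu} = 2, g_{su} = -2, giving D = 8 > 0 with g_{ss} > 0, so the point is a local minimum.
g(-3/4, 3/4) = 45/8.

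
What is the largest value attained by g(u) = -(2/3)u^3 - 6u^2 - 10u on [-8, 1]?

112/3

g'(u) = -2u^2 - 12u - 10, which vanishes at u = -5 and u = -1.
Candidates: g(-8) = 112/3; g(-5) = -50/3; g(-1) = 14/3; g(1) = -50/3.
The maximum over the interval is 112/3, attained at u = -8.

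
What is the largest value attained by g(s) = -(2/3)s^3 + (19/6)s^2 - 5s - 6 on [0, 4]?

The derivative is -2s^2 + (19/3)s - 5, which vanishes at s = 3/2 and s = 5/3.
Candidates: g(0) = -6,  g(3/2) = -69/8,  g(5/3) = -1397/162,  g(4) = -18.
The maximum over the interval is -6, attained at s = 0.

-6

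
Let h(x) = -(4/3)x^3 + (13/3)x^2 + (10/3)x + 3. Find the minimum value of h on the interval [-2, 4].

1/3

Differentiating, h'(x) = -4x^2 + (26/3)x + 10/3; which vanishes at x = -1/3 and x = 5/2.
Compare values at every candidate in [-2, 4]: h(-2) = 73/3,  h(-1/3) = 196/81,  h(5/2) = 211/12,  h(4) = 1/3.
So the minimum is h(4) = 1/3.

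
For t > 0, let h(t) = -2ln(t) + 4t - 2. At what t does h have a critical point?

h'(t) = -2/t + 4 = 0 gives t = 1/2.
h''(t) = 2/t², which is positive for t > 0, so this is a local minimum.
h(1/2) = -2·ln(1/2) + 2 - 2 ≈ 1.3863.

1/2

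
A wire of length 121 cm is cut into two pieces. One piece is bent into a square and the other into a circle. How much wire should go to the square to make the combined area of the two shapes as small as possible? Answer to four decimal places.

Let x be the length used for the square. Square side x/4; circle radius (121−x)/(2π).
A(x) = (x/4)² + π·((121−x)/(2π))² = x²/16 + (121−x)²/(4π) for 0 ≤ x ≤ 121. A'(x) = x/8 − (121−x)/(2π) = 0 gives x = 4·121/(π+4) ≈ 67.7720.
A'' = 1/8 + 1/(2π) > 0, so this gives the minimum combined area; x ≈ 67.7720 cm to the square.

67.7720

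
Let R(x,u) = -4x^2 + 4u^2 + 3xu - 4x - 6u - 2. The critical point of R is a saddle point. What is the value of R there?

∂R/∂x = -8x + 3u - 4 = 0 and ∂R/∂u = 3x + 8u - 6 = 0, so (x, u) = (-14/73, 60/73).
The Hessian has R_{xx} = -8, R_{uu} = 8, R_{xu} = 3, giving D = -73 < 0, so the point is a saddle point.
R(-14/73, 60/73) = -298/73.

-298/73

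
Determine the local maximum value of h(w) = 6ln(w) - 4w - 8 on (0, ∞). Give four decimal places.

-11.5672

h'(w) = 6/w − 4 = 0 gives w = 3/2.
h''(w) = -6/w², which is negative for w > 0, so this is a local maximum.
h(3/2) = 6·ln(3/2) - 6 - 8 ≈ -11.5672.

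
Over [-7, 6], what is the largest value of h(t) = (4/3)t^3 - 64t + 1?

Differentiating, h'(t) = 4t^2 - 64; which vanishes at t = -4 and t = 4.
Compare values at every candidate in [-7, 6]: h(-7) = -25/3; h(-4) = 515/3; h(4) = -509/3; h(6) = -95.
The maximum over the interval is 515/3, attained at t = -4.

515/3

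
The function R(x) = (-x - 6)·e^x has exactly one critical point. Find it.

Differentiating with the product rule gives R'(x) = (-x - 7)·e^x. Since e^x > 0, the only critical point is x = -7.
R''(-7) has the same sign as -1 < 0, so this is a local maximum.
R(-7) = (1)·e^(-7) ≈ 0.0009.

-7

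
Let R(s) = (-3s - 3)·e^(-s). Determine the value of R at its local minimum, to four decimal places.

By the product rule, R'(s) = (3s)·e^(-s). Since e^(-s) > 0, the only critical point is s = 0.
R''(0) has the same sign as 3 > 0, so this is a local minimum.
R(0) = (-3)·e^(0) ≈ -3.0000.

-3.0000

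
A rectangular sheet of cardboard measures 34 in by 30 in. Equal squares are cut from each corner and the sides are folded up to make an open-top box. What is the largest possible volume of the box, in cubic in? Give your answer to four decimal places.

2405.9883

With cut size x, the volume is V(x) = x(34 − 2x)(30 − 2x) for 0 < x < 15.
V'(x) = 12x^2 − 256x + 1020. Setting V'(x) = 0 gives x ≈ 5.3022 (the root in (0, 15)).
V''(x) = 24x − 256 is negative there, so this is the maximum; V ≈ 2405.9883.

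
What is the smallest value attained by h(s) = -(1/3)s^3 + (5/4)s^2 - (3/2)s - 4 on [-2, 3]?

-25/4

The derivative is -s^2 + (5/2)s - 3/2, which vanishes at s = 1 and s = 3/2.
Candidates: h(-2) = 20/3, h(1) = -55/12, h(3/2) = -73/16, h(3) = -25/4.
The minimum over the interval is -25/4, attained at s = 3.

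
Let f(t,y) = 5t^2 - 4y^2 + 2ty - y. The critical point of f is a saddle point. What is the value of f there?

∂f/∂t = 10t + 2y = 0 and ∂f/∂y = 2t - 8y - 1 = 0, so (t, y) = (1/42, -5/42).
The Hessian has f_{tt} = 10, f_{yy} = -8, f_{ty} = 2, giving D = -84 < 0, so the point is a saddle point.
f(1/42, -5/42) = 5/84.

5/84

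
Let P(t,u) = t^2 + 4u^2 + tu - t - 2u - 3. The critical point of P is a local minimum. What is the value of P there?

∂P/∂t = 2t + u - 1 = 0 and ∂P/∂u = t + 8u - 2 = 0, so (t, u) = (2/5, 1/5).
The Hessian has P_{tt} = 2, P_{uu} = 8, P_{tu} = 1, giving D = 15 > 0 with P_{tt} > 0, so the point is a local minimum.
P(2/5, 1/5) = -17/5.

-17/5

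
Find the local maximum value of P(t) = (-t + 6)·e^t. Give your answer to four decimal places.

P'(t) = (-1)·e^t + (-t + 6)·1·e^t = (-t + 5)·e^t. Since e^t > 0, the only critical point is t = 5.
P''(5) has the same sign as -1 < 0, so this is a local maximum.
P(5) = (1)·e^(5) ≈ 148.4132.

148.4132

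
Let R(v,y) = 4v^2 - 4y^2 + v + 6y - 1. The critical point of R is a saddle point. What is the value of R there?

∂R/∂v = 8v + 1 = 0 and ∂R/∂y = -8y + 6 = 0, so (v, y) = (-1/8, 3/4).
The Hessian has R_{vv} = 8, R_{yy} = -8, R_{vy} = 0, giving D = -64 < 0, so the point is a saddle point.
R(-1/8, 3/4) = 19/16.

19/16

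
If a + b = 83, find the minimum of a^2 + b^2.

6889/2

With a + b = 83, a^2 + b^2 = a^2 + (83 − a)^2.
The derivative 2a − 2(83 − a) = 4a − 166 vanishes at a = 83/2; second derivative 4 > 0, a minimum.
The minimum is 2·(83/2)^2 = 6889/2.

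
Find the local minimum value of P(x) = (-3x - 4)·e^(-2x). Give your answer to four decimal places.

-7.9417

Differentiating with the product rule gives P'(x) = (6x + 5)·e^(-2x). Since e^(-2x) > 0, the only critical point is x = -5/6.
P''(-5/6) has the same sign as 6 > 0, so this is a local minimum.
P(-5/6) = (-3/2)·e^(5/3) ≈ -7.9417.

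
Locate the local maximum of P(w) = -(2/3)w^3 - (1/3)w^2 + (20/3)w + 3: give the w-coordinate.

Critical points: P'(w) = -2w^2 - (2/3)w + 20/3 vanishes at w = -2, 5/3.
P''(w) = -4w - 2/3. P''(-2) = 22/3 > 0 ⇒ local minimum; P''(5/3) = -22/3 < 0 ⇒ local maximum.
So the local maximum value is P(5/3) = 818/81.

5/3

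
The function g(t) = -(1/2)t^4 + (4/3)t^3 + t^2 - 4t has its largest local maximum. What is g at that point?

19/6

g'(t) = -2t^3 + 4t^2 + 2t - 4. Setting g'(t) = 0 gives t ∈ {-1, 1, 2}.
g''(t) = -6t^2 + 8t + 2. g''(-1) = -12 < 0 ⇒ local maximum; g''(1) = 4 > 0 ⇒ local minimum; g''(2) = -6 < 0 ⇒ local maximum.
So the largest local maximum value is g(-1) = 19/6.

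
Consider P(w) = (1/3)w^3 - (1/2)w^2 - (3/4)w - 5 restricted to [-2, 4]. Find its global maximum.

Differentiating, P'(w) = w^2 - w - 3/4; which vanishes at w = -1/2 and w = 3/2.
Evaluating at the critical points and endpoints: P(-2) = -49/6,  P(-1/2) = -115/24,  P(3/2) = -49/8,  P(4) = 16/3.
The maximum over the interval is 16/3, attained at w = 4.

16/3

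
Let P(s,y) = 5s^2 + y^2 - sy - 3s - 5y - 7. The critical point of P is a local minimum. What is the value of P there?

-282/19

∂P/∂s = 10s - y - 3 = 0 and ∂P/∂y = -s + 2y - 5 = 0, so (s, y) = (11/19, 53/19).
The Hessian has P_{ss} = 10, P_{yy} = 2, P_{sy} = -1, giving D = 19 > 0 with P_{ss} > 0, so the point is a local minimum.
P(11/19, 53/19) = -282/19.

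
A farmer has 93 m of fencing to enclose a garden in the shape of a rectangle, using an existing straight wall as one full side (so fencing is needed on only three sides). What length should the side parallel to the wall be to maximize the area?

93/2

Let the sides perpendicular to the wall have length x and the parallel side y, so 2x + y = 93 and the area is A = xy = x(93 − 2x).
A'(x) = 93 − 4x = 0 gives x = 93/4, and A''(x) = −4 < 0 confirms a maximum.
Then y = 93 − 2·93/4 = 93/2 and A = 8649/8.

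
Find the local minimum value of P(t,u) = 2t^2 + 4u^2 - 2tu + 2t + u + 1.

3/14

∂P/∂t = 4t - 2u + 2 = 0 and ∂P/∂u = -2t + 8u + 1 = 0, so (t, u) = (-9/14, -2/7).
The Hessian has P_{tt} = 4, P_{uu} = 8, P_{tu} = -2, giving D = 28 > 0 with P_{tt} > 0, so the point is a local minimum.
P(-9/14, -2/7) = 3/14.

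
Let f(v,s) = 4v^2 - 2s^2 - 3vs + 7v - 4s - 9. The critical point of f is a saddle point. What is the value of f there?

-487/41

∂f/∂v = 8v - 3s + 7 = 0 and ∂f/∂s = -3v - 4s - 4 = 0, so (v, s) = (-40/41, -11/41).
The Hessian has f_{vv} = 8, f_{ss} = -4, f_{vs} = -3, giving D = -41 < 0, so the point is a saddle point.
f(-40/41, -11/41) = -487/41.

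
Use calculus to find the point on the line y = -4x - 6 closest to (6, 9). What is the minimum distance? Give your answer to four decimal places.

9.4589

Minimize D(x)^2 = (x - 6)^2 + (-4x - 15)^2.
d/dx[D^2] = 2(x - 6) + 2·(-4)·(-4x - 15) = 0 ⇒ x = -54/17.
Then y = 114/17 and the distance is √(1521/17) ≈ 9.4589.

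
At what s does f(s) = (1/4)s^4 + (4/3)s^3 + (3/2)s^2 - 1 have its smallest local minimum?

-3

f'(s) = s^3 + 4s^2 + 3s = 0 at s = -3, -1, 0.
Second-derivative test with f''(s) = 3s^2 + 8s + 3: f''(-3) = 6 > 0 ⇒ local minimum; f''(-1) = -2 < 0 ⇒ local maximum; f''(0) = 3 > 0 ⇒ local minimum.
So the smallest local minimum value is f(-3) = -13/4.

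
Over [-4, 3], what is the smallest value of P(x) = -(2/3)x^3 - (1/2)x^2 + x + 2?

The derivative is -2x^2 - x + 1, which vanishes at x = -1 and x = 1/2.
Candidates: P(-4) = 98/3; P(-1) = 7/6; P(1/2) = 55/24; P(3) = -35/2.
Hence the absolute minimum is -35/2 at x = 3.

-35/2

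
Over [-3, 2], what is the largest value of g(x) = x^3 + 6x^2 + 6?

38

Differentiating, g'(x) = 3x^2 + 12x; whose only zero in [-3, 2] is x = 0.
Compare values at every candidate in [-3, 2]: g(-3) = 33; g(0) = 6; g(2) = 38.
The maximum over the interval is 38, attained at x = 2.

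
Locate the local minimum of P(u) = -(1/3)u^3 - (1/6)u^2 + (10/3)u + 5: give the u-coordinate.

P'(u) = -u^2 - (1/3)u + 10/3. Setting P'(u) = 0 gives u ∈ {-2, 5/3}.
Second-derivative test with P''(u) = -2u - 1/3: P''(-2) = 11/3 > 0 ⇒ local minimum; P''(5/3) = -11/3 < 0 ⇒ local maximum.
Thus P has its local minimum at u = -2, with value 1/3.

-2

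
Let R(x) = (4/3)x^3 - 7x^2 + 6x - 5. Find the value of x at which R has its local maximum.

R'(x) = 4x^2 - 14x + 6. Setting R'(x) = 0 gives x ∈ {1/2, 3}.
R''(x) = 8x - 14. R''(1/2) = -10 < 0 ⇒ local maximum; R''(3) = 10 > 0 ⇒ local minimum.
So the local maximum value is R(1/2) = -43/12.

1/2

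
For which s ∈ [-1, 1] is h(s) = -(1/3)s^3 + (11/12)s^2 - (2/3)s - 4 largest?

-1

h'(s) = -s^2 + (11/6)s - 2/3, whose only zero in [-1, 1] is s = 1/2.
Compare values at every candidate in [-1, 1]: h(-1) = -25/12,  h(1/2) = -199/48,  h(1) = -49/12.
The maximum over the interval is -25/12, attained at s = -1.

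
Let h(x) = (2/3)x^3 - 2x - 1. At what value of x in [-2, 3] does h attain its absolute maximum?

3

Differentiating, h'(x) = 2x^2 - 2; which vanishes at x = -1 and x = 1.
Evaluating at the critical points and endpoints: h(-2) = -7/3,  h(-1) = 1/3,  h(1) = -7/3,  h(3) = 11.
Hence the absolute maximum is 11 at x = 3.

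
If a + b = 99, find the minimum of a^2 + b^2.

9801/2

With a + b = 99, a^2 + b^2 = a^2 + (99 − a)^2.
The derivative 2a − 2(99 − a) = 4a − 198 vanishes at a = 99/2; second derivative 4 > 0, a minimum.
The minimum is 2·(99/2)^2 = 9801/2.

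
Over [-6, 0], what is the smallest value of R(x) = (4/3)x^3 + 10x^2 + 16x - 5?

-29

The derivative is 4x^2 + 20x + 16, which vanishes at x = -4 and x = -1.
Candidates: R(-6) = -29; R(-4) = 17/3; R(-1) = -37/3; R(0) = -5.
Hence the absolute minimum is -29 at x = -6.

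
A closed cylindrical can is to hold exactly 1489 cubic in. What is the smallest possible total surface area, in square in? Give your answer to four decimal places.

With radius r and height h, πr²h = 1489 so h = 1489/(πr²), and S(r) = 2πr² + 2πrh = 2πr² + 2·1489/r.
S'(r) = 4πr − 2·1489/r² = 0 ⇒ r³ = 1489/(2π), so r ≈ 6.1883 and h = 2r ≈ 12.3766.
S''(r) = 4π + 4·1489/r³ > 0, so this is the minimum; S ≈ 721.8456.

721.8456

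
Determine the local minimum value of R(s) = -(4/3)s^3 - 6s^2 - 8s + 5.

R'(s) = -4s^2 - 12s - 8 = 0 at s = -2, -1.
R''(s) = -8s - 12. R''(-2) = 4 > 0 ⇒ local minimum; R''(-1) = -4 < 0 ⇒ local maximum.
So the local minimum value is R(-2) = 23/3.

23/3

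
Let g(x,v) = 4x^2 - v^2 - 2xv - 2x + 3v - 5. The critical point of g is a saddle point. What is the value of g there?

∂g/∂x = 8x - 2v - 2 = 0 and ∂g/∂v = -2x - 2v + 3 = 0, so (x, v) = (1/2, 1).
The Hessian has g_{xx} = 8, g_{vv} = -2, g_{xv} = -2, giving D = -20 < 0, so the point is a saddle point.
g(1/2, 1) = -4.

-4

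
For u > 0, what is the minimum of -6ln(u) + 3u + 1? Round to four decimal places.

P'(u) = -6/u + 3 = 0 gives u = 2.
P''(u) = 6/u², which is positive for u > 0, so this is a local minimum.
P(2) = -6·ln(2) + 6 + 1 ≈ 2.8411.

2.8411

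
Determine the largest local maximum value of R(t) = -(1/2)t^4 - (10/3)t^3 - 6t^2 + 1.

1

Critical points: R'(t) = -2t^3 - 10t^2 - 12t vanishes at t = -3, -2, 0.
Since R''(t) = -6t^2 - 20t - 12, we get R''(-3) = -6 < 0 ⇒ local maximum; R''(-2) = 4 > 0 ⇒ local minimum; R''(0) = -12 < 0 ⇒ local maximum.
Thus R has its largest local maximum at t = 0, with value 1.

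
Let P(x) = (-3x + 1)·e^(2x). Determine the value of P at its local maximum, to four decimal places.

1.0748

By the product rule, P'(x) = (-6x - 1)·e^(2x). Since e^(2x) > 0, the only critical point is x = -1/6.
P''(-1/6) has the same sign as -6 < 0, so this is a local maximum.
P(-1/6) = (3/2)·e^(-1/3) ≈ 1.0748.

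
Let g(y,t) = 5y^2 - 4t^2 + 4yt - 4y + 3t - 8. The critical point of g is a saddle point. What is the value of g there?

∂g/∂y = 10y + 4t - 4 = 0 and ∂g/∂t = 4y - 8t + 3 = 0, so (y, t) = (5/24, 23/48).
The Hessian has g_{yy} = 10, g_{tt} = -8, g_{yt} = 4, giving D = -96 < 0, so the point is a saddle point.
g(5/24, 23/48) = -739/96.

-739/96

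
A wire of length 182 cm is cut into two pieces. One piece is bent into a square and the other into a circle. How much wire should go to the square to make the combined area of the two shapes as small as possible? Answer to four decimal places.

Let x be the length used for the square. Square side x/4; circle radius (182−x)/(2π).
A(x) = (x/4)² + π·((182−x)/(2π))² = x²/16 + (182−x)²/(4π) for 0 ≤ x ≤ 182. A'(x) = x/8 − (182−x)/(2π) = 0 gives x = 4·182/(π+4) ≈ 101.9380.
A'' = 1/8 + 1/(2π) > 0, so this gives the minimum combined area; x ≈ 101.9380 cm to the square.

101.9380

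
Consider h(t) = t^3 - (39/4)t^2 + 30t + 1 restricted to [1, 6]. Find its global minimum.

89/4

Differentiating, h'(t) = 3t^2 - (39/2)t + 30; which vanishes at t = 5/2 and t = 4.
Evaluating at the critical points and endpoints: h(1) = 89/4, h(5/2) = 491/16, h(4) = 29, h(6) = 46.
So the minimum is h(1) = 89/4.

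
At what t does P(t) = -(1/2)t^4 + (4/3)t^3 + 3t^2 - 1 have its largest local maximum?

3

P'(t) = -2t^3 + 4t^2 + 6t = 0 at t = -1, 0, 3.
P''(t) = -6t^2 + 8t + 6. P''(-1) = -8 < 0 ⇒ local maximum; P''(0) = 6 > 0 ⇒ local minimum; P''(3) = -24 < 0 ⇒ local maximum.
The largest local maximum is P(3) = 43/2.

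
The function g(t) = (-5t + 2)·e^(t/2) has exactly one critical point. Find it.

g'(t) = (-5)·e^(t/2) + (-5t + 2)·(1/2)·e^(t/2) = (-(5/2)t - 4)·e^(t/2). Since e^(t/2) > 0, the only critical point is t = -8/5.
g''(-8/5) has the same sign as -5/2 < 0, so this is a local maximum.
g(-8/5) = (10)·e^(-4/5) ≈ 4.4933.

-8/5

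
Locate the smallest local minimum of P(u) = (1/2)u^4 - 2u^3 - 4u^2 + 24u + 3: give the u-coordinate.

-2

Critical points: P'(u) = 2u^3 - 6u^2 - 8u + 24 vanishes at u = -2, 2, 3.
Since P''(u) = 6u^2 - 12u - 8, we get P''(-2) = 40 > 0 ⇒ local minimum; P''(2) = -8 < 0 ⇒ local maximum; P''(3) = 10 > 0 ⇒ local minimum.
So the smallest local minimum value is P(-2) = -37.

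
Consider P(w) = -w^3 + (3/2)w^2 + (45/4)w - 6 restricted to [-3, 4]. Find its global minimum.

-129/8

P'(w) = -3w^2 + 3w + 45/4, which vanishes at w = -3/2 and w = 5/2.
Candidates: P(-3) = 3/4; P(-3/2) = -129/8; P(5/2) = 127/8; P(4) = -1.
So the minimum is P(-3/2) = -129/8.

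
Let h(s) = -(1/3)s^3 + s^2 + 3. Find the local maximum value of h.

Critical points: h'(s) = -s^2 + 2s vanishes at s = 0, 2.
Second-derivative test with h''(s) = -2s + 2: h''(0) = 2 > 0 ⇒ local minimum; h''(2) = -2 < 0 ⇒ local maximum.
Thus h has its local maximum at s = 2, with value 13/3.

13/3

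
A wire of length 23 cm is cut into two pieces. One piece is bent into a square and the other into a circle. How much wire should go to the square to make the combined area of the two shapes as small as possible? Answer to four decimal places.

12.8823

Let x be the length used for the square. Square side x/4; circle radius (23−x)/(2π).
A(x) = (x/4)² + π·((23−x)/(2π))² = x²/16 + (23−x)²/(4π) for 0 ≤ x ≤ 23. A'(x) = x/8 − (23−x)/(2π) = 0 gives x = 4·23/(π+4) ≈ 12.8823.
A'' = 1/8 + 1/(2π) > 0, so this gives the minimum combined area; x ≈ 12.8823 cm to the square.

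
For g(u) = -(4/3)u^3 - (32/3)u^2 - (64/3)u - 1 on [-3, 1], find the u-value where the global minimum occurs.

1

The derivative is -4u^2 - (64/3)u - 64/3, whose only zero in [-3, 1] is u = -4/3.
Candidates: g(-3) = 3,  g(-4/3) = 943/81,  g(1) = -103/3.
So the minimum is g(1) = -103/3.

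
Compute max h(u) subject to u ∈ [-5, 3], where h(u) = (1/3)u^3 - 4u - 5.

1/3

The derivative is u^2 - 4, which vanishes at u = -2 and u = 2.
Evaluating at the critical points and endpoints: h(-5) = -80/3, h(-2) = 1/3, h(2) = -31/3, h(3) = -8.
The maximum over the interval is 1/3, attained at u = -2.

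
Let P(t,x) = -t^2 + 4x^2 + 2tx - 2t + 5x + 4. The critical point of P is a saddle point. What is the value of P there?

91/20

∂P/∂t = -2t + 2x - 2 = 0 and ∂P/∂x = 2t + 8x + 5 = 0, so (t, x) = (-13/10, -3/10).
The Hessian has P_{tt} = -2, P_{xx} = 8, P_{tx} = 2, giving D = -20 < 0, so the point is a saddle point.
P(-13/10, -3/10) = 91/20.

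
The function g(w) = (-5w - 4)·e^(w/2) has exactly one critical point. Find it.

By the product rule, g'(w) = (-(5/2)w - 7)·e^(w/2). Since e^(w/2) > 0, the only critical point is w = -14/5.
g''(-14/5) has the same sign as -5/2 < 0, so this is a local maximum.
g(-14/5) = (10)·e^(-7/5) ≈ 2.4660.

-14/5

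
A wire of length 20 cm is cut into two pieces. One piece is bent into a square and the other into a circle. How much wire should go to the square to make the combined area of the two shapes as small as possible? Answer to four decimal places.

11.2020

Let x be the length used for the square. Square side x/4; circle radius (20−x)/(2π).
A(x) = (x/4)² + π·((20−x)/(2π))² = x²/16 + (20−x)²/(4π) for 0 ≤ x ≤ 20. A'(x) = x/8 − (20−x)/(2π) = 0 gives x = 4·20/(π+4) ≈ 11.2020.
A'' = 1/8 + 1/(2π) > 0, so this gives the minimum combined area; x ≈ 11.2020 cm to the square.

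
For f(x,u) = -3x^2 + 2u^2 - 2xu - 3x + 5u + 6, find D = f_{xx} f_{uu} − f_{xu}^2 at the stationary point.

∂f/∂x = -6x - 2u - 3 = 0 and ∂f/∂u = -2x + 4u + 5 = 0, so (x, u) = (-1/14, -9/7).
The Hessian has f_{xx} = -6, f_{uu} = 4, f_{xu} = -2, giving D = -28 < 0, so the point is a saddle point.
D = (-6)·(4) − (-2)^2 = -28.

-28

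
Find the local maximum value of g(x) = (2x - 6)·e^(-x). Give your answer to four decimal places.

0.0366

g'(x) = 2·e^(-x) + (2x - 6)·(-1)·e^(-x) = (-2x + 8)·e^(-x). Since e^(-x) > 0, the only critical point is x = 4.
g''(4) has the same sign as -2 < 0, so this is a local maximum.
g(4) = (2)·e^(-4) ≈ 0.0366.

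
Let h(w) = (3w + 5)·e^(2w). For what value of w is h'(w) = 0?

-13/6

By the product rule, h'(w) = (6w + 13)·e^(2w). Since e^(2w) > 0, the only critical point is w = -13/6.
h''(-13/6) has the same sign as 6 > 0, so this is a local minimum.
h(-13/6) = (-3/2)·e^(-13/3) ≈ -0.0197.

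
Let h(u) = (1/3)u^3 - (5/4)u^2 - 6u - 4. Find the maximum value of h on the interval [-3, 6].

The derivative is u^2 - (5/2)u - 6, which vanishes at u = -3/2 and u = 4.
Candidates: h(-3) = -25/4, h(-3/2) = 17/16, h(4) = -80/3, h(6) = -13.
Hence the absolute maximum is 17/16 at u = -3/2.

17/16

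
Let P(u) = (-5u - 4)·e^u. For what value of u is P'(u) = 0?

P'(u) = (-5)·e^u + (-5u - 4)·1·e^u = (-5u - 9)·e^u. Since e^u > 0, the only critical point is u = -9/5.
P''(-9/5) has the same sign as -5 < 0, so this is a local maximum.
P(-9/5) = (5)·e^(-9/5) ≈ 0.8265.

-9/5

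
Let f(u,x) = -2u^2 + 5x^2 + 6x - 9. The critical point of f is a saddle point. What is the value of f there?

-54/5

∂f/∂u = -4u = 0 and ∂f/∂x = 10x + 6 = 0, so (u, x) = (0, -3/5).
The Hessian has f_{uu} = -4, f_{xx} = 10, f_{ux} = 0, giving D = -40 < 0, so the point is a saddle point.
f(0, -3/5) = -54/5.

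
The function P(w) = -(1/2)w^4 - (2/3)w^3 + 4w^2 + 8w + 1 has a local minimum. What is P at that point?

-17/6

Critical points: P'(w) = -2w^3 - 2w^2 + 8w + 8 vanishes at w = -2, -1, 2.
Since P''(w) = -6w^2 - 4w + 8, we get P''(-2) = -8 < 0 ⇒ local maximum; P''(-1) = 6 > 0 ⇒ local minimum; P''(2) = -24 < 0 ⇒ local maximum.
The local minimum is P(-1) = -17/6.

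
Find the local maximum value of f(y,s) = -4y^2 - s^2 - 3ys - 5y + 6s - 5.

32

∂f/∂y = -8y - 3s - 5 = 0 and ∂f/∂s = -3y - 2s + 6 = 0, so (y, s) = (-4, 9).
The Hessian has f_{yy} = -8, f_{ss} = -2, f_{ys} = -3, giving D = 7 > 0 with f_{yy} < 0, so the point is a local maximum.
f(-4, 9) = 32.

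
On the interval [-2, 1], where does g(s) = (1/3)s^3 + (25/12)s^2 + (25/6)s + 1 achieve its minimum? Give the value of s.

g'(s) = s^2 + (25/6)s + 25/6, whose only zero in [-2, 1] is s = -5/3.
Candidates: g(-2) = -5/3, g(-5/3) = -551/324, g(1) = 91/12.
The minimum over the interval is -551/324, attained at s = -5/3.

-5/3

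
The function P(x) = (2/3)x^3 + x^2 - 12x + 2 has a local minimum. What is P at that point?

P'(x) = 2x^2 + 2x - 12 = 0 at x = -3, 2.
Second-derivative test with P''(x) = 4x + 2: P''(-3) = -10 < 0 ⇒ local maximum; P''(2) = 10 > 0 ⇒ local minimum.
So the local minimum value is P(2) = -38/3.

-38/3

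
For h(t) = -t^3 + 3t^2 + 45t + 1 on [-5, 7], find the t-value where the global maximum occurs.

The derivative is -3t^2 + 6t + 45, which vanishes at t = -3 and t = 5.
Compare values at every candidate in [-5, 7]: h(-5) = -24,  h(-3) = -80,  h(5) = 176,  h(7) = 120.
So the maximum is h(5) = 176.

5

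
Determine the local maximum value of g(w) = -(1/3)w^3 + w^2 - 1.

1/3

Critical points: g'(w) = -w^2 + 2w vanishes at w = 0, 2.
g''(w) = -2w + 2. g''(0) = 2 > 0 ⇒ local minimum; g''(2) = -2 < 0 ⇒ local maximum.
So the local maximum value is g(2) = 1/3.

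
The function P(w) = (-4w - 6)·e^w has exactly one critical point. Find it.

P'(w) = (-4)·e^w + (-4w - 6)·1·e^w = (-4w - 10)·e^w. Since e^w > 0, the only critical point is w = -5/2.
P''(-5/2) has the same sign as -4 < 0, so this is a local maximum.
P(-5/2) = (4)·e^(-5/2) ≈ 0.3283.

-5/2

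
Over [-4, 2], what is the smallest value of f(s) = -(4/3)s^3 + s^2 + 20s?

f'(s) = -4s^2 + 2s + 20, whose only zero in [-4, 2] is s = -2.
Candidates: f(-4) = 64/3, f(-2) = -76/3, f(2) = 100/3.
So the minimum is f(-2) = -76/3.

-76/3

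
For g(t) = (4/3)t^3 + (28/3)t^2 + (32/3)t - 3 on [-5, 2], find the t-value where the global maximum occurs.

2

g'(t) = 4t^2 + (56/3)t + 32/3, which vanishes at t = -4 and t = -2/3.
Evaluating at the critical points and endpoints: g(-5) = 31/3,  g(-4) = 55/3,  g(-2/3) = -515/81,  g(2) = 199/3.
The maximum over the interval is 199/3, attained at t = 2.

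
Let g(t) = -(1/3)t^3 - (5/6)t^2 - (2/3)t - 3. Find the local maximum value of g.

g'(t) = -t^2 - (5/3)t - 2/3. Setting g'(t) = 0 gives t ∈ {-1, -2/3}.
Since g''(t) = -2t - 5/3, we get g''(-1) = 1/3 > 0 ⇒ local minimum; g''(-2/3) = -1/3 < 0 ⇒ local maximum.
So the local maximum value is g(-2/3) = -229/81.

-229/81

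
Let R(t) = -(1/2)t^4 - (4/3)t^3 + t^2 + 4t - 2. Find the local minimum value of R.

Critical points: R'(t) = -2t^3 - 4t^2 + 2t + 4 vanishes at t = -2, -1, 1.
Second-derivative test with R''(t) = -6t^2 - 8t + 2: R''(-2) = -6 < 0 ⇒ local maximum; R''(-1) = 4 > 0 ⇒ local minimum; R''(1) = -12 < 0 ⇒ local maximum.
The local minimum is R(-1) = -25/6.

-25/6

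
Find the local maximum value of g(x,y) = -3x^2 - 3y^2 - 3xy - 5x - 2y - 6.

-35/9

∂g/∂x = -6x - 3y - 5 = 0 and ∂g/∂y = -3x - 6y - 2 = 0, so (x, y) = (-8/9, 1/9).
The Hessian has g_{xx} = -6, g_{yy} = -6, g_{xy} = -3, giving D = 27 > 0 with g_{xx} < 0, so the point is a local maximum.
g(-8/9, 1/9) = -35/9.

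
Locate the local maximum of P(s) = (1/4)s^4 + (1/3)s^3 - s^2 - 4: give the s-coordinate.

0

Critical points: P'(s) = s^3 + s^2 - 2s vanishes at s = -2, 0, 1.
P''(s) = 3s^2 + 2s - 2. P''(-2) = 6 > 0 ⇒ local minimum; P''(0) = -2 < 0 ⇒ local maximum; P''(1) = 3 > 0 ⇒ local minimum.
Thus P has its local maximum at s = 0, with value -4.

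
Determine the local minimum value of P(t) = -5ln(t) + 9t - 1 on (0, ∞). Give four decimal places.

6.9389

P'(t) = -5/t + 9 = 0 gives t = 5/9.
P''(t) = 5/t², which is positive for t > 0, so this is a local minimum.
P(5/9) = -5·ln(5/9) + 5 - 1 ≈ 6.9389.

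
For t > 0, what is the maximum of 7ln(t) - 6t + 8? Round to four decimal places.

g'(t) = 7/t − 6 = 0 gives t = 7/6.
g''(t) = -7/t², which is negative for t > 0, so this is a local maximum.
g(7/6) = 7·ln(7/6) - 7 + 8 ≈ 2.0791.

2.0791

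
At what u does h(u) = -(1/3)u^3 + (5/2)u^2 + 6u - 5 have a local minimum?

-1

h'(u) = -u^2 + 5u + 6 = 0 at u = -1, 6.
h''(u) = -2u + 5. h''(-1) = 7 > 0 ⇒ local minimum; h''(6) = -7 < 0 ⇒ local maximum.
So the local minimum value is h(-1) = -49/6.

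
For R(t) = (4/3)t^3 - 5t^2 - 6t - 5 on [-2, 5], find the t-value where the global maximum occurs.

The derivative is 4t^2 - 10t - 6, which vanishes at t = -1/2 and t = 3.
Candidates: R(-2) = -71/3,  R(-1/2) = -41/12,  R(3) = -32,  R(5) = 20/3.
Hence the absolute maximum is 20/3 at t = 5.

5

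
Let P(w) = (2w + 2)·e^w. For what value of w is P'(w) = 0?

P'(w) = 2·e^w + (2w + 2)·1·e^w = (2w + 4)·e^w. Since e^w > 0, the only critical point is w = -2.
P''(-2) has the same sign as 2 > 0, so this is a local minimum.
P(-2) = (-2)·e^(-2) ≈ -0.2707.

-2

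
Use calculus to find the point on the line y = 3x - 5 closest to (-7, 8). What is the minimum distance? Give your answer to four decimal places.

Minimize D(x)^2 = (x + 7)^2 + (3x - 13)^2.
d/dx[D^2] = 2(x + 7) + 2·3·(3x - 13) = 0 ⇒ x = 16/5.
Then y = 23/5 and the distance is √(578/5) ≈ 10.7517.

10.7517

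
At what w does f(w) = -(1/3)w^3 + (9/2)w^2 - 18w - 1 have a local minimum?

f'(w) = -w^2 + 9w - 18. Setting f'(w) = 0 gives w ∈ {3, 6}.
Second-derivative test with f''(w) = -2w + 9: f''(3) = 3 > 0 ⇒ local minimum; f''(6) = -3 < 0 ⇒ local maximum.
So the local minimum value is f(3) = -47/2.

3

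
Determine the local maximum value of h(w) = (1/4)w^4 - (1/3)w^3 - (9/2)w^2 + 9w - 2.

29/12

h'(w) = w^3 - w^2 - 9w + 9 = 0 at w = -3, 1, 3.
h''(w) = 3w^2 - 2w - 9. h''(-3) = 24 > 0 ⇒ local minimum; h''(1) = -8 < 0 ⇒ local maximum; h''(3) = 12 > 0 ⇒ local minimum.
So the local maximum value is h(1) = 29/12.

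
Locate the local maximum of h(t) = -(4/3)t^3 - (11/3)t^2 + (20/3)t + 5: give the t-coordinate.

2/3

h'(t) = -4t^2 - (22/3)t + 20/3. Setting h'(t) = 0 gives t ∈ {-5/2, 2/3}.
h''(t) = -8t - 22/3. h''(-5/2) = 38/3 > 0 ⇒ local minimum; h''(2/3) = -38/3 < 0 ⇒ local maximum.
So the local maximum value is h(2/3) = 601/81.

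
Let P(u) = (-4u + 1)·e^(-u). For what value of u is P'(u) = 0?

5/4

By the product rule, P'(u) = (4u - 5)·e^(-u). Since e^(-u) > 0, the only critical point is u = 5/4.
P''(5/4) has the same sign as 4 > 0, so this is a local minimum.
P(5/4) = (-4)·e^(-5/4) ≈ -1.1460.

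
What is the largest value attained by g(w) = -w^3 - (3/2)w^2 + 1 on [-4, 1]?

41

g'(w) = -3w^2 - 3w, which vanishes at w = -1 and w = 0.
Candidates: g(-4) = 41; g(-1) = 1/2; g(0) = 1; g(1) = -3/2.
Hence the absolute maximum is 41 at w = -4.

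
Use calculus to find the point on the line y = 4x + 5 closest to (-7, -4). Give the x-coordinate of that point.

-43/17

Minimize D(x)^2 = (x + 7)^2 + (4x + 9)^2.
d/dx[D^2] = 2(x + 7) + 2·4·(4x + 9) = 0 ⇒ x = -43/17.
Then y = -87/17 and the distance is √(361/17) ≈ 4.6082.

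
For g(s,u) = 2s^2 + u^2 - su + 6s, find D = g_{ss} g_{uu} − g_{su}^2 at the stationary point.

∂g/∂s = 4s - u + 6 = 0 and ∂g/∂u = -s + 2u = 0, so (s, u) = (-12/7, -6/7).
The Hessian has g_{ss} = 4, g_{uu} = 2, g_{su} = -1, giving D = 7 > 0 with g_{ss} > 0, so the point is a local minimum.
D = (4)·(2) − (-1)^2 = 7.

7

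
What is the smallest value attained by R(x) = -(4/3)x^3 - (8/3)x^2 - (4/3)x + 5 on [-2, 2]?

R'(x) = -4x^2 - (16/3)x - 4/3, which vanishes at x = -1 and x = -1/3.
Compare values at every candidate in [-2, 2]: R(-2) = 23/3; R(-1) = 5; R(-1/3) = 421/81; R(2) = -19.
The minimum over the interval is -19, attained at x = 2.

-19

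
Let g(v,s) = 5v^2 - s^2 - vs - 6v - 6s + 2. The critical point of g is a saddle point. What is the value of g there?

∂g/∂v = 10v - s - 6 = 0 and ∂g/∂s = -v - 2s - 6 = 0, so (v, s) = (2/7, -22/7).
The Hessian has g_{vv} = 10, g_{ss} = -2, g_{vs} = -1, giving D = -21 < 0, so the point is a saddle point.
g(2/7, -22/7) = 74/7.

74/7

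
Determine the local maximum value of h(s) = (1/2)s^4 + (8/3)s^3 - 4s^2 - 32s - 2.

Critical points: h'(s) = 2s^3 + 8s^2 - 8s - 32 vanishes at s = -4, -2, 2.
Second-derivative test with h''(s) = 6s^2 + 16s - 8: h''(-4) = 24 > 0 ⇒ local minimum; h''(-2) = -16 < 0 ⇒ local maximum; h''(2) = 48 > 0 ⇒ local minimum.
So the local maximum value is h(-2) = 98/3.

98/3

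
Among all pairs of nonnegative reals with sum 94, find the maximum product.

With x + y = 94, the product is P(x) = x(94 − x).
P'(x) = 94 − 2x = 0 gives x = 47; P'' = −2 < 0, so this is the maximum.
P = 47·47 = 2209.

2209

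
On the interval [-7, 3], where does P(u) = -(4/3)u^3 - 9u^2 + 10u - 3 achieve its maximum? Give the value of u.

1/2

P'(u) = -4u^2 - 18u + 10, which vanishes at u = -5 and u = 1/2.
Candidates: P(-7) = -170/3, P(-5) = -334/3, P(1/2) = -5/12, P(3) = -90.
Hence the absolute maximum is -5/12 at u = 1/2.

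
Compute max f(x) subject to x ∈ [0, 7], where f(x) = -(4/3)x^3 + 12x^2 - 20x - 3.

91/3

f'(x) = -4x^2 + 24x - 20, which vanishes at x = 1 and x = 5.
Candidates: f(0) = -3, f(1) = -37/3, f(5) = 91/3, f(7) = -37/3.
Hence the absolute maximum is 91/3 at x = 5.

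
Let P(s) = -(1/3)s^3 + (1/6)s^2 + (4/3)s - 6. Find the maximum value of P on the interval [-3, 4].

P'(s) = -s^2 + (1/3)s + 4/3, which vanishes at s = -1 and s = 4/3.
Evaluating at the critical points and endpoints: P(-3) = 1/2; P(-1) = -41/6; P(4/3) = -382/81; P(4) = -58/3.
So the maximum is P(-3) = 1/2.

1/2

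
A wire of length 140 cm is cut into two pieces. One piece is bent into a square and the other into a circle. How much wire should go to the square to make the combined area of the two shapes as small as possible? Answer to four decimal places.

Let x be the length used for the square. Square side x/4; circle radius (140−x)/(2π).
A(x) = (x/4)² + π·((140−x)/(2π))² = x²/16 + (140−x)²/(4π) for 0 ≤ x ≤ 140. A'(x) = x/8 − (140−x)/(2π) = 0 gives x = 4·140/(π+4) ≈ 78.4139.
A'' = 1/8 + 1/(2π) > 0, so this gives the minimum combined area; x ≈ 78.4139 cm to the square.

78.4139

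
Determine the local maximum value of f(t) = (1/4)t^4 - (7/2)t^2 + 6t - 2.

3/4

Critical points: f'(t) = t^3 - 7t + 6 vanishes at t = -3, 1, 2.
Since f''(t) = 3t^2 - 7, we get f''(-3) = 20 > 0 ⇒ local minimum; f''(1) = -4 < 0 ⇒ local maximum; f''(2) = 5 > 0 ⇒ local minimum.
So the local maximum value is f(1) = 3/4.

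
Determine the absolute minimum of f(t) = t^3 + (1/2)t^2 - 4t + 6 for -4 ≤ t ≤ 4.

-34

The derivative is 3t^2 + t - 4, which vanishes at t = -4/3 and t = 1.
Compare values at every candidate in [-4, 4]: f(-4) = -34,  f(-4/3) = 266/27,  f(1) = 7/2,  f(4) = 62.
So the minimum is f(-4) = -34.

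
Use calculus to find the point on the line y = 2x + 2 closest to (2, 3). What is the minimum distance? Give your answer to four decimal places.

Minimize D(x)^2 = (x - 2)^2 + (2x - 1)^2.
d/dx[D^2] = 2(x - 2) + 2·2·(2x - 1) = 0 ⇒ x = 4/5.
Then y = 18/5 and the distance is √(9/5) ≈ 1.3416.

1.3416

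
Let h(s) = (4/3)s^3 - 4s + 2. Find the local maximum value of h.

14/3

Critical points: h'(s) = 4s^2 - 4 vanishes at s = -1, 1.
h''(s) = 8s. h''(-1) = -8 < 0 ⇒ local maximum; h''(1) = 8 > 0 ⇒ local minimum.
So the local maximum value is h(-1) = 14/3.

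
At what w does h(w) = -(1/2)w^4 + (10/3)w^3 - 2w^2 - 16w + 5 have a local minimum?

h'(w) = -2w^3 + 10w^2 - 4w - 16. Setting h'(w) = 0 gives w ∈ {-1, 2, 4}.
h''(w) = -6w^2 + 20w - 4. h''(-1) = -30 < 0 ⇒ local maximum; h''(2) = 12 > 0 ⇒ local minimum; h''(4) = -20 < 0 ⇒ local maximum.
The local minimum is h(2) = -49/3.

2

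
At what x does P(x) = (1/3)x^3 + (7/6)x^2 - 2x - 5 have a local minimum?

P'(x) = x^2 + (7/3)x - 2 = 0 at x = -3, 2/3.
P''(x) = 2x + 7/3. P''(-3) = -11/3 < 0 ⇒ local maximum; P''(2/3) = 11/3 > 0 ⇒ local minimum.
Thus P has its local minimum at x = 2/3, with value -463/81.

2/3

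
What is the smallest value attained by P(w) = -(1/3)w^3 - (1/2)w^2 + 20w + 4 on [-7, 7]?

Differentiating, P'(w) = -w^2 - w + 20; which vanishes at w = -5 and w = 4.
Compare values at every candidate in [-7, 7]: P(-7) = -277/6,  P(-5) = -401/6,  P(4) = 164/3,  P(7) = 31/6.
Hence the absolute minimum is -401/6 at w = -5.

-401/6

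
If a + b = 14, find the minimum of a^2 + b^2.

98

With a + b = 14, a^2 + b^2 = a^2 + (14 − a)^2.
The derivative 2a − 2(14 − a) = 4a − 28 vanishes at a = 7; second derivative 4 > 0, a minimum.
The minimum is 2·(7)^2 = 98.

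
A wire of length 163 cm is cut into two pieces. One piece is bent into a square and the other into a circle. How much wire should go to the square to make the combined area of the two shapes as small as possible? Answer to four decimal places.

Let x be the length used for the square. Square side x/4; circle radius (163−x)/(2π).
A(x) = (x/4)² + π·((163−x)/(2π))² = x²/16 + (163−x)²/(4π) for 0 ≤ x ≤ 163. A'(x) = x/8 − (163−x)/(2π) = 0 gives x = 4·163/(π+4) ≈ 91.2962.
A'' = 1/8 + 1/(2π) > 0, so this gives the minimum combined area; x ≈ 91.2962 cm to the square.

91.2962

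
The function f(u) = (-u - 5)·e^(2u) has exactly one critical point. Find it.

By the product rule, f'(u) = (-2u - 11)·e^(2u). Since e^(2u) > 0, the only critical point is u = -11/2.
f''(-11/2) has the same sign as -2 < 0, so this is a local maximum.
f(-11/2) = (1/2)·e^(-11) ≈ 0.0000.

-11/2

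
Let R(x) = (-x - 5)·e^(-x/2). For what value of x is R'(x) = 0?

-3

By the product rule, R'(x) = ((1/2)x + 3/2)·e^(-x/2). Since e^(-x/2) > 0, the only critical point is x = -3.
R''(-3) has the same sign as 1/2 > 0, so this is a local minimum.
R(-3) = (-2)·e^(3/2) ≈ -8.9634.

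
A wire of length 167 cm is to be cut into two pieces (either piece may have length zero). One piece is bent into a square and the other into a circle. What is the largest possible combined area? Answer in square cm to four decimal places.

Let x be the length used for the square. Square side x/4; circle radius (167−x)/(2π).
A(x) = (x/4)² + π·((167−x)/(2π))² = x²/16 + (167−x)²/(4π) for 0 ≤ x ≤ 167. A'(x) = x/8 − (167−x)/(2π) = 0 gives x = 4·167/(π+4) ≈ 93.5366.
A'' > 0, so the interior critical point is a minimum; the maximum is at an endpoint. A(0) = 2219.3361 and A(167) = 1743.0625, so the largest area is 2219.3361.

2219.3361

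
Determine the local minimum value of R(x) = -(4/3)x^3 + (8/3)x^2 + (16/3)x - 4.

-484/81

R'(x) = -4x^2 + (16/3)x + 16/3. Setting R'(x) = 0 gives x ∈ {-2/3, 2}.
R''(x) = -8x + 16/3. R''(-2/3) = 32/3 > 0 ⇒ local minimum; R''(2) = -32/3 < 0 ⇒ local maximum.
The local minimum is R(-2/3) = -484/81.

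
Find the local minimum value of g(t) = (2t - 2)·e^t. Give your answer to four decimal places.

-2.0000

Differentiating with the product rule gives g'(t) = (2t)·e^t. Since e^t > 0, the only critical point is t = 0.
g''(0) has the same sign as 2 > 0, so this is a local minimum.
g(0) = (-2)·e^(0) ≈ -2.0000.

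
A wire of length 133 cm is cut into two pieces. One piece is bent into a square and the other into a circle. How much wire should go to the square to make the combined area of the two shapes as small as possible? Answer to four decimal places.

Let x be the length used for the square. Square side x/4; circle radius (133−x)/(2π).
A(x) = (x/4)² + π·((133−x)/(2π))² = x²/16 + (133−x)²/(4π) for 0 ≤ x ≤ 133. A'(x) = x/8 − (133−x)/(2π) = 0 gives x = 4·133/(π+4) ≈ 74.4932.
A'' = 1/8 + 1/(2π) > 0, so this gives the minimum combined area; x ≈ 74.4932 cm to the square.

74.4932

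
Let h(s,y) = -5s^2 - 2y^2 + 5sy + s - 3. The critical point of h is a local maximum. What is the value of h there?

-43/15

∂h/∂s = -10s + 5y + 1 = 0 and ∂h/∂y = 5s - 4y = 0, so (s, y) = (4/15, 1/3).
The Hessian has h_{ss} = -10, h_{yy} = -4, h_{sy} = 5, giving D = 15 > 0 with h_{ss} < 0, so the point is a local maximum.
h(4/15, 1/3) = -43/15.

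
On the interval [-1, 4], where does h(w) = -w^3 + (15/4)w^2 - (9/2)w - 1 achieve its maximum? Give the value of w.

The derivative is -3w^2 + (15/2)w - 9/2, which vanishes at w = 1 and w = 3/2.
Evaluating at the critical points and endpoints: h(-1) = 33/4,  h(1) = -11/4,  h(3/2) = -43/16,  h(4) = -23.
So the maximum is h(-1) = 33/4.

-1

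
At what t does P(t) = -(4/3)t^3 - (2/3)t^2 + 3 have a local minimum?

P'(t) = -4t^2 - (4/3)t = 0 at t = -1/3, 0.
Second-derivative test with P''(t) = -8t - 4/3: P''(-1/3) = 4/3 > 0 ⇒ local minimum; P''(0) = -4/3 < 0 ⇒ local maximum.
So the local minimum value is P(-1/3) = 241/81.

-1/3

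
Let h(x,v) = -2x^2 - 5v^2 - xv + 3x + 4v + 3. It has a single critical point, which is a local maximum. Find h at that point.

∂h/∂x = -4x - v + 3 = 0 and ∂h/∂v = -x - 10v + 4 = 0, so (x, v) = (2/3, 1/3).
The Hessian has h_{xx} = -4, h_{vv} = -10, h_{xv} = -1, giving D = 39 > 0 with h_{xx} < 0, so the point is a local maximum.
h(2/3, 1/3) = 14/3.

14/3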